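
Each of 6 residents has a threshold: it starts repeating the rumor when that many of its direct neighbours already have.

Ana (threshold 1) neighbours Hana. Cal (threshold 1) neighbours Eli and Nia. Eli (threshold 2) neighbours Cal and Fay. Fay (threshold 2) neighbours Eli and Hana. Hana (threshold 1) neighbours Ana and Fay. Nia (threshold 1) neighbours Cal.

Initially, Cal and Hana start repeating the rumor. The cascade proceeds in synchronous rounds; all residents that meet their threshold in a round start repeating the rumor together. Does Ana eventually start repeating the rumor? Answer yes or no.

Round 1 — Cal, Hana start repeating the rumor (initial).
Round 2 — checking thresholds:
  Ana: 1 of 1 neighbours ≥ 1, starts repeating the rumor.
  Eli: 1 of 2 neighbours < 2, below threshold.
  Fay: 1 of 2 neighbours < 2, below threshold.
  Nia: 1 of 1 neighbours ≥ 1, starts repeating the rumor.
Round 3 — no new spreads; cascade stops.

yes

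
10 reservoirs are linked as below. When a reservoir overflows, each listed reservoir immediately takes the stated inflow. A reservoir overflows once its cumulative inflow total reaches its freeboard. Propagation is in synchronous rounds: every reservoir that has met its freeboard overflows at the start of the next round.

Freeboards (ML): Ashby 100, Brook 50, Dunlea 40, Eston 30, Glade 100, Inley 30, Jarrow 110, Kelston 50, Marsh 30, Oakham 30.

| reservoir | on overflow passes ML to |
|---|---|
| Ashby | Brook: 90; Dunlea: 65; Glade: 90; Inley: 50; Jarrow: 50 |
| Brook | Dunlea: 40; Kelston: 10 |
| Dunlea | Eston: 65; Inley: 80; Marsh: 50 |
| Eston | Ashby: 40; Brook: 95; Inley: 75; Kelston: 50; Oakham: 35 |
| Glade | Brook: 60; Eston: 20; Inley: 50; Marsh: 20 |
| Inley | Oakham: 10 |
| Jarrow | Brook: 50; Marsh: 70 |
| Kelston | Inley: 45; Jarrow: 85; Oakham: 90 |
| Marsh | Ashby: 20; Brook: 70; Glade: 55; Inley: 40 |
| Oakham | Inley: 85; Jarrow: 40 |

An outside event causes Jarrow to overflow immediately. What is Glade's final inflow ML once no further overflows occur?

55

Round 1 — Jarrow overflows (initial).
  Brook: +50 → 50 ≥ 50
  Marsh: +70 → 70 ≥ 30
Round 2 — Brook, Marsh overflow.
  Ashby: +20 → 20 < 100
  Dunlea: +40 → 40 ≥ 40
  Glade: +55 → 55 < 100
  Inley: +40 → 40 ≥ 30
  Kelston: +10 → 10 < 50
Round 3 — Dunlea, Inley overflow.
  Eston: +65 → 65 ≥ 30
  Oakham: +10 → 10 < 30
Round 4 — Eston overflows.
  Ashby: +40 → 60 < 100
  Kelston: +50 → 60 ≥ 50
  Oakham: +35 → 45 ≥ 30
Round 5 — Kelston, Oakham overflow.
No further overflows.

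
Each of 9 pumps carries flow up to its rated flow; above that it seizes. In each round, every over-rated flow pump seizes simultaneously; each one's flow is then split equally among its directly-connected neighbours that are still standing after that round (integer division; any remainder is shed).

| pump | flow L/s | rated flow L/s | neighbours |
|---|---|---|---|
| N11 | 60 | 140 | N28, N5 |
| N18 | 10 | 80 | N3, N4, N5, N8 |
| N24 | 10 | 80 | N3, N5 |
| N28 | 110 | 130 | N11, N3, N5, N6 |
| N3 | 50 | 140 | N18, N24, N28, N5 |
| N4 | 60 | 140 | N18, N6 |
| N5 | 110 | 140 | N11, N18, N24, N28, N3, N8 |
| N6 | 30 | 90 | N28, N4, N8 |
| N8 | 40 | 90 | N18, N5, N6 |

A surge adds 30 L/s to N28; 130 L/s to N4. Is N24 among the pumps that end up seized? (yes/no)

yes

Round 1 — N28 at 140 > 130; N4 at 190 > 140. N28, N4 seize.
  N28 sheds 140 L/s to N11, N3, N5, N6: 35 each.
    N11: 60+35 = 95 ≤ 140
    N3: 50+35 = 85 ≤ 140
    N5: 110+35 = 145 > 140
    N6: 30+35 = 65 ≤ 90
  N4 sheds 190 L/s to N18, N6: 95 each.
    N18: 10+95 = 105 > 80
    N6: 65+95 = 160 > 90
Round 2 — N18, N5, N6 seize.
  N18 sheds 105 L/s to N3, N8: 52 each (1 lost).
    N3: 85+52 = 137 ≤ 140
    N8: 40+52 = 92 > 90
  N5 sheds 145 L/s to N11, N24, N3, N8: 36 each (1 lost).
    N11: 95+36 = 131 ≤ 140
    N24: 10+36 = 46 ≤ 80
    N3: 137+36 = 173 > 140
    N8: 92+36 = 128 > 90
  N6 sheds 160 L/s to N8: 160 each.
    N8: 128+160 = 288 > 90
Round 3 — N3, N8 seize.
  N3 sheds 173 L/s to N24: 173 each.
    N24: 46+173 = 219 > 80
  N8 sheds 288 L/s: no online neighbours, lost.
Round 4 — N24 seizes.
  N24 sheds 219 L/s: no online neighbours, lost.
No further seizures.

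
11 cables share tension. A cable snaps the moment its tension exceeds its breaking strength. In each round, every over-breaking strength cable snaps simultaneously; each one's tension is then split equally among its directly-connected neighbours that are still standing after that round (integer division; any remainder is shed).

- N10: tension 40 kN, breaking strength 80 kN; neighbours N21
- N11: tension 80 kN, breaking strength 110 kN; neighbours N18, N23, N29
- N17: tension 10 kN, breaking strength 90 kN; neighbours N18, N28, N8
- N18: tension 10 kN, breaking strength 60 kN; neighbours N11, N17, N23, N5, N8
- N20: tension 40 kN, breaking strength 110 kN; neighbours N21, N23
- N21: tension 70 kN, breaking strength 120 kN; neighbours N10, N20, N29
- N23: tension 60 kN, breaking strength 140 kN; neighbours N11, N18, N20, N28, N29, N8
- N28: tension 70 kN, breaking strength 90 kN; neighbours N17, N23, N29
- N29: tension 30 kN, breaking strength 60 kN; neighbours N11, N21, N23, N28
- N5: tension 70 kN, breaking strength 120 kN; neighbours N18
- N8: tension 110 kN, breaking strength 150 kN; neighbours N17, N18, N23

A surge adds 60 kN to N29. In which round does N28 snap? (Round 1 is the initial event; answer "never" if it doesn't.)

Round 1 — N29 at 90 > 60. N29 snaps.
  N29 sheds 90 kN to N11, N21, N23, N28: 22 each (2 lost).
    N11: 80+22 = 102 ≤ 110
    N21: 70+22 = 92 ≤ 120
    N23: 60+22 = 82 ≤ 140
    N28: 70+22 = 92 > 90
Round 2 — N28 snaps.
  N28 sheds 92 kN to N17, N23: 46 each.
    N17: 10+46 = 56 ≤ 90
    N23: 82+46 = 128 ≤ 140
No further breaks.

2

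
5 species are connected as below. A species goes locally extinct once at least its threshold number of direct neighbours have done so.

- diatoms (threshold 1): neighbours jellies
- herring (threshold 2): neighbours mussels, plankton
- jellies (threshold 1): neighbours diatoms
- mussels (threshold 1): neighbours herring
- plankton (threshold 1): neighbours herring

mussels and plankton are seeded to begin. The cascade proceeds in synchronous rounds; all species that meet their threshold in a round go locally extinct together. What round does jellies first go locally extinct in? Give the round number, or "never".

Round 1 — mussels, plankton go locally extinct (initial).
Round 2 — checking thresholds:
  herring: 2 of 2 neighbours ≥ 2, goes locally extinct.
Round 3 — no new extinctions; cascade stops.

never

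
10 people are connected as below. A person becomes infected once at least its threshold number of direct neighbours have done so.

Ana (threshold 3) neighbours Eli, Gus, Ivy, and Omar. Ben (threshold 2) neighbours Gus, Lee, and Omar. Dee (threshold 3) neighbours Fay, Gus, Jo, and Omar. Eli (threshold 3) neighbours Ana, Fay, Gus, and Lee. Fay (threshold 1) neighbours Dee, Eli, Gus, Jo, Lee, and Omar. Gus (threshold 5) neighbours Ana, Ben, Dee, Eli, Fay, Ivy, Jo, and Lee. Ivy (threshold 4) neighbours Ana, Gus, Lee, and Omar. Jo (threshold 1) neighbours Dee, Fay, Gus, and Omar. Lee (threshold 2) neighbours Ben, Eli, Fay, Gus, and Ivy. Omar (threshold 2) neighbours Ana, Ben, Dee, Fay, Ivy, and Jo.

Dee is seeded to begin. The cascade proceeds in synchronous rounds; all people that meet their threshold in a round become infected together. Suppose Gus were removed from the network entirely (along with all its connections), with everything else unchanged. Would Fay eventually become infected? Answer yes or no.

With Gus removed:
Round 1 — Dee becomes infected (initial).
Round 2 — checking thresholds:
  Fay: 1 of 5 neighbours ≥ 1, becomes infected.
  Jo: 1 of 3 neighbours ≥ 1, becomes infected.
  Omar: 1 of 6 neighbours < 2, below threshold.
Round 3 — checking thresholds:
  Eli: 1 of 3 neighbours < 3, below threshold.
  Lee: 1 of 4 neighbours < 2, below threshold.
  Omar: 3 of 6 neighbours ≥ 2, becomes infected.
Round 4 — no new infections; cascade stops.

yes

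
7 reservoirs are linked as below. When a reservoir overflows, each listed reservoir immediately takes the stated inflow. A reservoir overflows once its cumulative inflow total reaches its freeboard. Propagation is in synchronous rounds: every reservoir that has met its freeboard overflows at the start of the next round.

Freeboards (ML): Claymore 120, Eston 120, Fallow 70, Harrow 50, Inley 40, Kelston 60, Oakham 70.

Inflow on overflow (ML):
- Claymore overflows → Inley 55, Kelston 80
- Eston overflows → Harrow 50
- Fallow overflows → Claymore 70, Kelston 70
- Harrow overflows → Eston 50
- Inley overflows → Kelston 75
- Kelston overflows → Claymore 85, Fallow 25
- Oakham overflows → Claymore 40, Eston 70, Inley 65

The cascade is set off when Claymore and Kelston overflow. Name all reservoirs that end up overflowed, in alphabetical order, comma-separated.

Claymore, Inley, Kelston

Round 1 — Claymore, Kelston overflow (initial).
  Fallow: +25 → 25 < 70
  Inley: +55 → 55 ≥ 40
Round 2 — Inley overflows.
No further overflows.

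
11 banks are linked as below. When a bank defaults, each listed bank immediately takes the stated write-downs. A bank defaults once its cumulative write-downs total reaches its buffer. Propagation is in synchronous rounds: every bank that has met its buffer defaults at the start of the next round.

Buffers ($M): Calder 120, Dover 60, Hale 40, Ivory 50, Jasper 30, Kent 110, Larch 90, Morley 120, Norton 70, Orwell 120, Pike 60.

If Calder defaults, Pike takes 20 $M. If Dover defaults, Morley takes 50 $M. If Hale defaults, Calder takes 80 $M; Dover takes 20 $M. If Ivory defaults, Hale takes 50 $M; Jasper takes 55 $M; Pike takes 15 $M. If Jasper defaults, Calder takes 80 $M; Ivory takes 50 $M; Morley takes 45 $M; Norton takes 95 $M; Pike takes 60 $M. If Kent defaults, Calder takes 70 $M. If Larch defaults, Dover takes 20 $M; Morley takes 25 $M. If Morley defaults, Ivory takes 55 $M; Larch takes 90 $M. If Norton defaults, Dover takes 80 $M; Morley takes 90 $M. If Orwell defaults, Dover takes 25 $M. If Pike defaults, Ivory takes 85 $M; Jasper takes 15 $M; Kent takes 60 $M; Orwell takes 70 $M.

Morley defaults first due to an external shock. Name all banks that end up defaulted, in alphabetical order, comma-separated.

Calder, Dover, Hale, Ivory, Jasper, Larch, Morley, Norton, Pike

Round 1 — Morley defaults (initial).
  Ivory: +55 → 55 ≥ 50
  Larch: +90 → 90 ≥ 90
Round 2 — Ivory, Larch default.
  Dover: +20 → 20 < 60
  Hale: +50 → 50 ≥ 40
  Jasper: +55 → 55 ≥ 30
  Pike: +15 → 15 < 60
Round 3 — Hale, Jasper default.
  Calder: +80+80 → 160 ≥ 120
  Dover: +20 → 40 < 60
  Norton: +95 → 95 ≥ 70
  Pike: +60 → 75 ≥ 60
Round 4 — Calder, Norton, Pike default.
  Dover: +80 → 120 ≥ 60
  Kent: +60 → 60 < 110
  Orwell: +70 → 70 < 120
Round 5 — Dover defaults.
No further defaults.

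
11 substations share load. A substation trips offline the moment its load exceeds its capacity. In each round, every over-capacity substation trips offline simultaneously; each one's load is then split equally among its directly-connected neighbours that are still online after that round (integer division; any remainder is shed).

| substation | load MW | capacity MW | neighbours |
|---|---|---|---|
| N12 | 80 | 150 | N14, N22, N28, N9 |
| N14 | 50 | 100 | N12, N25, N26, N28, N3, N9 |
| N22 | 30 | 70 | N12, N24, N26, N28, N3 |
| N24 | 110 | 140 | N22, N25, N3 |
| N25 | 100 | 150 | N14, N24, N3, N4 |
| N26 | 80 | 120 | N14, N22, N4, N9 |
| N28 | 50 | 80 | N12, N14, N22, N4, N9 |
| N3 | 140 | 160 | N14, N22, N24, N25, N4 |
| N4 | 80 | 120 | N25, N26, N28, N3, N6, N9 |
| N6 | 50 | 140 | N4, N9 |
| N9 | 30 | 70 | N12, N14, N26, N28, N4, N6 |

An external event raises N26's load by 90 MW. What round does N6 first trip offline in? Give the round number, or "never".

never

Round 1 — N26 at 170 > 120. N26 trips offline.
  N26 sheds 170 MW to N14, N22, N4, N9: 42 each (2 lost).
    N14: 50+42 = 92 ≤ 100
    N22: 30+42 = 72 > 70
    N4: 80+42 = 122 > 120
    N9: 30+42 = 72 > 70
Round 2 — N22, N4, N9 trip offline.
  N22 sheds 72 MW to N12, N24, N28, N3: 18 each.
    N12: 80+18 = 98 ≤ 150
    N24: 110+18 = 128 ≤ 140
    N28: 50+18 = 68 ≤ 80
    N3: 140+18 = 158 ≤ 160
  N4 sheds 122 MW to N25, N28, N3, N6: 30 each (2 lost).
    N25: 100+30 = 130 ≤ 150
    N28: 68+30 = 98 > 80
    N3: 158+30 = 188 > 160
    N6: 50+30 = 80 ≤ 140
  N9 sheds 72 MW to N12, N14, N28, N6: 18 each.
    N12: 98+18 = 116 ≤ 150
    N14: 92+18 = 110 > 100
    N28: 98+18 = 116 > 80
    N6: 80+18 = 98 ≤ 140
Round 3 — N14, N28, N3 trip offline.
  N14 sheds 110 MW to N12, N25: 55 each.
    N12: 116+55 = 171 > 150
    N25: 130+55 = 185 > 150
  N28 sheds 116 MW to N12: 116 each.
    N12: 171+116 = 287 > 150
  N3 sheds 188 MW to N24, N25: 94 each.
    N24: 128+94 = 222 > 140
    N25: 185+94 = 279 > 150
Round 4 — N12, N24, N25 trip offline.
  N12 sheds 287 MW: no online neighbours, lost.
  N24 sheds 222 MW: no online neighbours, lost.
  N25 sheds 279 MW: no online neighbours, lost.
No further trips.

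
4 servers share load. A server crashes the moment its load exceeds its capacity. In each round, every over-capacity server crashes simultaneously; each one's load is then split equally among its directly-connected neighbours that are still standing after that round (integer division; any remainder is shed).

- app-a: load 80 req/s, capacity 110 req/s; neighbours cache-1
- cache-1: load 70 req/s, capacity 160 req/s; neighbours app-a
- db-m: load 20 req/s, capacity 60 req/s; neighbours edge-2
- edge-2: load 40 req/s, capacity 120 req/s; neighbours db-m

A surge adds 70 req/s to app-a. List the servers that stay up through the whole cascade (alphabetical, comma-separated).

Round 1 — app-a at 150 > 110. app-a crashes.
  app-a sheds 150 req/s to cache-1: 150 each.
    cache-1: 70+150 = 220 > 160
Round 2 — cache-1 crashes.
  cache-1 sheds 220 req/s: no online neighbours, lost.
No further crashes.

db-m, edge-2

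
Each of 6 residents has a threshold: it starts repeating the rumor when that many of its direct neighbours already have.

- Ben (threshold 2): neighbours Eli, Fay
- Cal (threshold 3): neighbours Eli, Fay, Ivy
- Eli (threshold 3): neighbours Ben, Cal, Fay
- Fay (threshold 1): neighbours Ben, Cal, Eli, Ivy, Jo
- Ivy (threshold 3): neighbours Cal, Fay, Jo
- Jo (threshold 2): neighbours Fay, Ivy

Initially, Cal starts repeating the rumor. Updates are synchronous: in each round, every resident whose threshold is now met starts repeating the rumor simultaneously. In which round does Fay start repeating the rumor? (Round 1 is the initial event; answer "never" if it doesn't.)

2

Round 1 — Cal starts repeating the rumor (initial).
Round 2 — checking thresholds:
  Eli: 1 of 3 neighbours < 3, below threshold.
  Fay: 1 of 5 neighbours ≥ 1, starts repeating the rumor.
  Ivy: 1 of 3 neighbours < 3, below threshold.
Round 3 — no new spreads; cascade stops.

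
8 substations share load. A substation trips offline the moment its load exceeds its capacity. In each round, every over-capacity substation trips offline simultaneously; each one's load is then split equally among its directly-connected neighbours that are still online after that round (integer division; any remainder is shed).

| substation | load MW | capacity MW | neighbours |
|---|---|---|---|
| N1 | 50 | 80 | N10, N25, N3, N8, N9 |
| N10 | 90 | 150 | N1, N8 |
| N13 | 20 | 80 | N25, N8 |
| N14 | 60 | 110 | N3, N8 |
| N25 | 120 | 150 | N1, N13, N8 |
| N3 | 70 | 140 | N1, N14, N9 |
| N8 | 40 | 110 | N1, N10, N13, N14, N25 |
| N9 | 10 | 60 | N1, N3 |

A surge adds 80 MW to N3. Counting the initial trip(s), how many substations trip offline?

3

Round 1 — N3 at 150 > 140. N3 trips offline.
  N3 sheds 150 MW to N1, N14, N9: 50 each.
    N1: 50+50 = 100 > 80
    N14: 60+50 = 110 ≤ 110
    N9: 10+50 = 60 ≤ 60
Round 2 — N1 trips offline.
  N1 sheds 100 MW to N10, N25, N8, N9: 25 each.
    N10: 90+25 = 115 ≤ 150
    N25: 120+25 = 145 ≤ 150
    N8: 40+25 = 65 ≤ 110
    N9: 60+25 = 85 > 60
Round 3 — N9 trips offline.
  N9 sheds 85 MW: no online neighbours, lost.
No further trips.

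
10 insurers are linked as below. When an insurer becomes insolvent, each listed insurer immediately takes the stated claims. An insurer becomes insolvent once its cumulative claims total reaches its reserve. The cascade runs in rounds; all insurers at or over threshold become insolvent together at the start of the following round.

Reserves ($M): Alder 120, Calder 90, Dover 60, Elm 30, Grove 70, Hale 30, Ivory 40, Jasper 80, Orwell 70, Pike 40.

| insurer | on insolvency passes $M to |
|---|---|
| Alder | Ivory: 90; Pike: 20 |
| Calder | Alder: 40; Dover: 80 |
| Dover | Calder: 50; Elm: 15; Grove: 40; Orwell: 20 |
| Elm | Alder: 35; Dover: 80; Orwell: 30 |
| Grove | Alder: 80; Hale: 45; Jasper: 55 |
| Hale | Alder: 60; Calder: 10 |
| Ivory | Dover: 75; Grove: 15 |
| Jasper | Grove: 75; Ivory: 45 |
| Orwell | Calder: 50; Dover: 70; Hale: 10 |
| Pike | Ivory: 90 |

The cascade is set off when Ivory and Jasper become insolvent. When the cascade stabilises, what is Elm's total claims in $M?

15

Round 1 — Ivory, Jasper become insolvent (initial).
  Dover: +75 → 75 ≥ 60
  Grove: +15+75 → 90 ≥ 70
Round 2 — Dover, Grove become insolvent.
  Alder: +80 → 80 < 120
  Calder: +50 → 50 < 90
  Elm: +15 → 15 < 30
  Hale: +45 → 45 ≥ 30
  Orwell: +20 → 20 < 70
Round 3 — Hale becomes insolvent.
  Alder: +60 → 140 ≥ 120
  Calder: +10 → 60 < 90
Round 4 — Alder becomes insolvent.
  Pike: +20 → 20 < 40
No further insolvencies.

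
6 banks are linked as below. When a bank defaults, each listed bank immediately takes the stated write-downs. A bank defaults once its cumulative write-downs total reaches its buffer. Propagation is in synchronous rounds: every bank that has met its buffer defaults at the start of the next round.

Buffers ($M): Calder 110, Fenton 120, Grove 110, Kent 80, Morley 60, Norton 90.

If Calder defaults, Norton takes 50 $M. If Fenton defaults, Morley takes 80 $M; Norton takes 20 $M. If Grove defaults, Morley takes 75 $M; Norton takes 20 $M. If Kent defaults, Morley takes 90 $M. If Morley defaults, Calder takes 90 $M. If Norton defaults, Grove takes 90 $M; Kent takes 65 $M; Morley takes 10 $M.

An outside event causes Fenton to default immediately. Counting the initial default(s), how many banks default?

2

Round 1 — Fenton defaults (initial).
  Morley: +80 → 80 ≥ 60
  Norton: +20 → 20 < 90
Round 2 — Morley defaults.
  Calder: +90 → 90 < 110
No further defaults.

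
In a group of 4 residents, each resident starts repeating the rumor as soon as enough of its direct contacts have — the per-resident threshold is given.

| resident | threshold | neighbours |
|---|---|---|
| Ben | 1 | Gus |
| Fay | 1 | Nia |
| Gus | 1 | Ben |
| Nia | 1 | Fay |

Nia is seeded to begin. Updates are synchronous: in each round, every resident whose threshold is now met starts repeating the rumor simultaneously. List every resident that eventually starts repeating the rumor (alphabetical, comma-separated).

Round 1 — Nia starts repeating the rumor (initial).
Round 2 — checking thresholds:
  Fay: 1 of 1 neighbours ≥ 1, starts repeating the rumor.
Round 3 — no new spreads; cascade stops.

Fay, Nia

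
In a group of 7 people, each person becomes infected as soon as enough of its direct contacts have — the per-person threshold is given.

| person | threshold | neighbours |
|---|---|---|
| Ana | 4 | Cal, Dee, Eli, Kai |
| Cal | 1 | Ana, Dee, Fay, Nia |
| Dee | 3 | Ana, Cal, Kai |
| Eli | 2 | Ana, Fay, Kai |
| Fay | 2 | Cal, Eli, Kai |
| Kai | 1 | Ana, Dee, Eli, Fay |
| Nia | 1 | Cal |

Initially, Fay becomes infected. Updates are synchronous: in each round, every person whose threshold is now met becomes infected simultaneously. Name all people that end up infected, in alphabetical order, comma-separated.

Round 1 — Fay becomes infected (initial).
Round 2 — checking thresholds:
  Cal: 1 of 4 neighbours ≥ 1, becomes infected.
  Eli: 1 of 3 neighbours < 2, not yet.
  Kai: 1 of 4 neighbours ≥ 1, becomes infected.
Round 3 — checking thresholds:
  Ana: 2 of 4 neighbours < 4, not yet.
  Dee: 2 of 3 neighbours < 3, not yet.
  Eli: 2 of 3 neighbours ≥ 2, becomes infected.
  Nia: 1 of 1 neighbours ≥ 1, becomes infected.
Round 4 — no new infections; cascade stops.

Cal, Eli, Fay, Kai, Nia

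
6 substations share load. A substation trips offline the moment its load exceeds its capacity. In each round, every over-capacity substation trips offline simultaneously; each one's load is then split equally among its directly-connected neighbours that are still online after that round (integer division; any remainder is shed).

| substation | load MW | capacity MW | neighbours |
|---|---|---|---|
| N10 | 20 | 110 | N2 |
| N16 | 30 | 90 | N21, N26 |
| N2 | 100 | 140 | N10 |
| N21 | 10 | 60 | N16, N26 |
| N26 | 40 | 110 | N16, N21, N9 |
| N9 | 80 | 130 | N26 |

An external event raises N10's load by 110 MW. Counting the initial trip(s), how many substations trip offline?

2

Round 1 — N10 at 130 > 110. N10 trips offline.
  N10 sheds 130 MW to N2: 130 each.
    N2: 100+130 = 230 > 140
Round 2 — N2 trips offline.
  N2 sheds 230 MW: no online neighbours, lost.
No further trips.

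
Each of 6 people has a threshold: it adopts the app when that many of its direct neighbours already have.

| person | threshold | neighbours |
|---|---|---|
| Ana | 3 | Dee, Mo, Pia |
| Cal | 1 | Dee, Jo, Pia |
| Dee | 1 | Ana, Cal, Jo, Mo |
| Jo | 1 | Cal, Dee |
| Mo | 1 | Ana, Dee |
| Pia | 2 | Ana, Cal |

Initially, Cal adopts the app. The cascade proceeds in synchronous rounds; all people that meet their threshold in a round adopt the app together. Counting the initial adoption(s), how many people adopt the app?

4

Round 1 — Cal adopts the app (initial).
Round 2 — checking thresholds:
  Dee: 1 of 4 neighbours ≥ 1, adopts the app.
  Jo: 1 of 2 neighbours ≥ 1, adopts the app.
  Pia: 1 of 2 neighbours < 2, below threshold.
Round 3 — checking thresholds:
  Ana: 1 of 3 neighbours < 3, below threshold.
  Mo: 1 of 2 neighbours ≥ 1, adopts the app.
  Pia: 1 of 2 neighbours < 2, below threshold.
Round 4 — no new adoptions; cascade stops.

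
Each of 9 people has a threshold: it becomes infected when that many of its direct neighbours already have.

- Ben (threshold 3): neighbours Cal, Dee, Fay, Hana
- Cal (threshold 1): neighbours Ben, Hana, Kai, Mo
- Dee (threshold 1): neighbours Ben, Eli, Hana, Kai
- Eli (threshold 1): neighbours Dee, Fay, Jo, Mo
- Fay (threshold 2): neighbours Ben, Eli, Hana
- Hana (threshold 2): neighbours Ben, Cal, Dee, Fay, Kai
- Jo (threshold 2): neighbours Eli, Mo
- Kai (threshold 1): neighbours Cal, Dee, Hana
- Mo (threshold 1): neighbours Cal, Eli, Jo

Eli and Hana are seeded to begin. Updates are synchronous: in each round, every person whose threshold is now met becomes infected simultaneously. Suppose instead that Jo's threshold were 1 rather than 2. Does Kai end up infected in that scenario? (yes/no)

yes

With Jo's threshold at 1:
Round 1 — Eli, Hana become infected (initial).
Round 2 — checking thresholds:
  Ben: 1 of 4 neighbours < 3, below threshold.
  Cal: 1 of 4 neighbours ≥ 1, becomes infected.
  Dee: 2 of 4 neighbours ≥ 1, becomes infected.
  Fay: 2 of 3 neighbours ≥ 2, becomes infected.
  Jo: 1 of 2 neighbours ≥ 1, becomes infected.
  Kai: 1 of 3 neighbours ≥ 1, becomes infected.
  Mo: 1 of 3 neighbours ≥ 1, becomes infected.
Round 3 — checking thresholds:
  Ben: 4 of 4 neighbours ≥ 3, becomes infected.
Round 4 — no new infections; cascade stops.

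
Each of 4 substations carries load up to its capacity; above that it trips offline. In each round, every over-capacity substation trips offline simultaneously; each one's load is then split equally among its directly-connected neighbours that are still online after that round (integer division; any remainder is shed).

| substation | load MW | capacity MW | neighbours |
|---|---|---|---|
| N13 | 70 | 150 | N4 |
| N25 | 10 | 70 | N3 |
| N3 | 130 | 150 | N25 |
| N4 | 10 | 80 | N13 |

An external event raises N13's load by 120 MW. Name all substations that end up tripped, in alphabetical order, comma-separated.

Round 1 — N13 at 190 > 150. N13 trips offline.
  N13 sheds 190 MW to N4: 190 each.
    N4: 10+190 = 200 > 80
Round 2 — N4 trips offline.
  N4 sheds 200 MW: no online neighbours, lost.
No further trips.

N13, N4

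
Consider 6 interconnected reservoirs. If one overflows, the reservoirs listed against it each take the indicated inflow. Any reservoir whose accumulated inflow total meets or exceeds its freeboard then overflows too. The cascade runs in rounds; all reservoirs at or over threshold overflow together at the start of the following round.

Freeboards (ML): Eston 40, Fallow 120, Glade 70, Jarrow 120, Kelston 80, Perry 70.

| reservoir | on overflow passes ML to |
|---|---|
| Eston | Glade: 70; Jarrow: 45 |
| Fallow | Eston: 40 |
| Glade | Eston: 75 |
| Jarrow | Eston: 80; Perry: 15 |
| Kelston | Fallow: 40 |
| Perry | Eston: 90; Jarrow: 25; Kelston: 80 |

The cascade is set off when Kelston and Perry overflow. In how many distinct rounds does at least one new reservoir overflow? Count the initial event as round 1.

3

Round 1 — Kelston, Perry overflow (initial).
  Eston: +90 → 90 ≥ 40
  Fallow: +40 → 40 < 120
  Jarrow: +25 → 25 < 120
Round 2 — Eston overflows.
  Glade: +70 → 70 ≥ 70
  Jarrow: +45 → 70 < 120
Round 3 — Glade overflows.
No further overflows.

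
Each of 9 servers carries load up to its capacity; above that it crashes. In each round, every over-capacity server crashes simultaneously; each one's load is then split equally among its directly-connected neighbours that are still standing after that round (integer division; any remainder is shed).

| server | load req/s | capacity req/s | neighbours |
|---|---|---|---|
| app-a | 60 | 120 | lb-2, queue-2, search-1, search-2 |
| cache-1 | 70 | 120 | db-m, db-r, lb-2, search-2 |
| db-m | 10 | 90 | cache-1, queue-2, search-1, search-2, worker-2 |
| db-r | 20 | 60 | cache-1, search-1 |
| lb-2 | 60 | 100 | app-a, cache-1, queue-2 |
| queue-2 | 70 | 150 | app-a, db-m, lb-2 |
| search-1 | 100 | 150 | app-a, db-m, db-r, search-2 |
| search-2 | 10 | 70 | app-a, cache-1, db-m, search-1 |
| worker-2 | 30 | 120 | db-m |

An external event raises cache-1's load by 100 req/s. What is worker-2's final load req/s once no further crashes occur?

Round 1 — cache-1 at 170 > 120. cache-1 crashes.
  cache-1 sheds 170 req/s to db-m, db-r, lb-2, search-2: 42 each (2 lost).
    db-m: 10+42 = 52 ≤ 90
    db-r: 20+42 = 62 > 60
    lb-2: 60+42 = 102 > 100
    search-2: 10+42 = 52 ≤ 70
Round 2 — db-r, lb-2 crash.
  db-r sheds 62 req/s to search-1: 62 each.
    search-1: 100+62 = 162 > 150
  lb-2 sheds 102 req/s to app-a, queue-2: 51 each.
    app-a: 60+51 = 111 ≤ 120
    queue-2: 70+51 = 121 ≤ 150
Round 3 — search-1 crashes.
  search-1 sheds 162 req/s to app-a, db-m, search-2: 54 each.
    app-a: 111+54 = 165 > 120
    db-m: 52+54 = 106 > 90
    search-2: 52+54 = 106 > 70
Round 4 — app-a, db-m, search-2 crash.
  app-a sheds 165 req/s to queue-2: 165 each.
    queue-2: 121+165 = 286 > 150
  db-m sheds 106 req/s to queue-2, worker-2: 53 each.
    queue-2: 286+53 = 339 > 150
    worker-2: 30+53 = 83 ≤ 120
  search-2 sheds 106 req/s: no online neighbours, lost.
Round 5 — queue-2 crashes.
  queue-2 sheds 339 req/s: no online neighbours, lost.
No further crashes.

83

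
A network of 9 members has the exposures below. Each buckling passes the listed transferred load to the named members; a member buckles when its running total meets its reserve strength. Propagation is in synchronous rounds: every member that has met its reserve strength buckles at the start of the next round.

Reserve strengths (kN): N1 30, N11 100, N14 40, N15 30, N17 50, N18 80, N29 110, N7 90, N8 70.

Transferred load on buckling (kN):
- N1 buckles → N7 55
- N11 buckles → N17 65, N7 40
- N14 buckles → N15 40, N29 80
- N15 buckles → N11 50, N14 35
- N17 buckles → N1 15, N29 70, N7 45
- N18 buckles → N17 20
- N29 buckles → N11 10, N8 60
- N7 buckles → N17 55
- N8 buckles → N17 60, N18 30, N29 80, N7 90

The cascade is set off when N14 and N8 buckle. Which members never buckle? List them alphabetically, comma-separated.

Round 1 — N14, N8 buckle (initial).
  N15: +40 → 40 ≥ 30
  N17: +60 → 60 ≥ 50
  N18: +30 → 30 < 80
  N29: +80+80 → 160 ≥ 110
  N7: +90 → 90 ≥ 90
Round 2 — N15, N17, N29, N7 buckle.
  N1: +15 → 15 < 30
  N11: +50+10 → 60 < 100
No further bucklings.

N1, N11, N18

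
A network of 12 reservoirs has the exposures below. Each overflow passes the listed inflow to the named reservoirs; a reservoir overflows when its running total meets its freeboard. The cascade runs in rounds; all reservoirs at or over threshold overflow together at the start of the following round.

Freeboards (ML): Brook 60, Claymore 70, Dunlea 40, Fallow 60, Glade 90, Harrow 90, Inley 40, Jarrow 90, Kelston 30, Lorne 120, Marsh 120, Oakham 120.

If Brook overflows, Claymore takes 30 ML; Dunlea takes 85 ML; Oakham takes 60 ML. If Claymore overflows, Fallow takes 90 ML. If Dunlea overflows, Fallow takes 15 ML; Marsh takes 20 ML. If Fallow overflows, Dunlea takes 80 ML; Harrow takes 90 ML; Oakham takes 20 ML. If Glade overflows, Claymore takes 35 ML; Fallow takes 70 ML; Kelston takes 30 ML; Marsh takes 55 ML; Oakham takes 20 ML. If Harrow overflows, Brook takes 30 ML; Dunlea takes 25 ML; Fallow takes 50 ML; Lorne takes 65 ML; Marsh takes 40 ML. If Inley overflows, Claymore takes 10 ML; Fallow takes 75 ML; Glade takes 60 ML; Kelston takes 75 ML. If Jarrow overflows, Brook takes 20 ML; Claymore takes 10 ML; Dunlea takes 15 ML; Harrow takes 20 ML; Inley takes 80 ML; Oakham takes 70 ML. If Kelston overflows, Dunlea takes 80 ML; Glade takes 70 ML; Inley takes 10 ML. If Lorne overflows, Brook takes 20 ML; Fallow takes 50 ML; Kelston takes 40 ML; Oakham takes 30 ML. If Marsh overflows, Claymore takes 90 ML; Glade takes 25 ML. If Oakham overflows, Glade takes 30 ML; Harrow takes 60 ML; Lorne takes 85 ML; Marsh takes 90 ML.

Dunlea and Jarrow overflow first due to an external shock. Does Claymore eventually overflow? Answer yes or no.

Round 1 — Dunlea, Jarrow overflow (initial).
  Brook: +20 → 20 < 60
  Claymore: +10 → 10 < 70
  Fallow: +15 → 15 < 60
  Harrow: +20 → 20 < 90
  Inley: +80 → 80 ≥ 40
  Marsh: +20 → 20 < 120
  Oakham: +70 → 70 < 120
Round 2 — Inley overflows.
  Claymore: +10 → 20 < 70
  Fallow: +75 → 90 ≥ 60
  Glade: +60 → 60 < 90
  Kelston: +75 → 75 ≥ 30
Round 3 — Fallow, Kelston overflow.
  Glade: +70 → 130 ≥ 90
  Harrow: +90 → 110 ≥ 90
  Oakham: +20 → 90 < 120
Round 4 — Glade, Harrow overflow.
  Brook: +30 → 50 < 60
  Claymore: +35 → 55 < 70
  Lorne: +65 → 65 < 120
  Marsh: +55+40 → 115 < 120
  Oakham: +20 → 110 < 120
No further overflows.

no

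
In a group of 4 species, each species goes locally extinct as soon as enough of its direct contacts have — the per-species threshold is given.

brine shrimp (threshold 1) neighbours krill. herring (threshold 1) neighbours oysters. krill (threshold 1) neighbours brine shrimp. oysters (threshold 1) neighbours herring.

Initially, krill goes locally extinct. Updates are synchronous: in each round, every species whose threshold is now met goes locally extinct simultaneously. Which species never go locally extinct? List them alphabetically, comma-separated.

Round 1 — krill goes locally extinct (initial).
Round 2 — checking thresholds:
  brine shrimp: 1 of 1 neighbours ≥ 1, goes locally extinct.
Round 3 — no new extinctions; cascade stops.

herring, oysters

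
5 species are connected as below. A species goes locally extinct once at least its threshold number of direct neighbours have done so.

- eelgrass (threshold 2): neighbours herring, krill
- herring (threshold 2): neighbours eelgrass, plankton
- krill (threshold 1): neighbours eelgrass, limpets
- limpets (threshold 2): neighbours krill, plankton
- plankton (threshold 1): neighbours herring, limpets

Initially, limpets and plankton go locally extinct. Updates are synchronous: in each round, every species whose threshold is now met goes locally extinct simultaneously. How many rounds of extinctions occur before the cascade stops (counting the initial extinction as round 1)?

Round 1 — limpets, plankton go locally extinct (initial).
Round 2 — checking thresholds:
  herring: 1 of 2 neighbours < 2, holds.
  krill: 1 of 2 neighbours ≥ 1, goes locally extinct.
Round 3 — no new extinctions; cascade stops.

2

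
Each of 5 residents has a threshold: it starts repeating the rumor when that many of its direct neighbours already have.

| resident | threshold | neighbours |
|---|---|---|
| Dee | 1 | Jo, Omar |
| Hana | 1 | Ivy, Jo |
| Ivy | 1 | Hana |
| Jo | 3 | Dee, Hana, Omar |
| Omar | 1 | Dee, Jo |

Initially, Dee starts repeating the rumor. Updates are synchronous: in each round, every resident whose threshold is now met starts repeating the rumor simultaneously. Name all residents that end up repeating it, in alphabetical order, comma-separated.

Dee, Omar

Round 1 — Dee starts repeating the rumor (initial).
Round 2 — checking thresholds:
  Jo: 1 of 3 neighbours < 3, not yet.
  Omar: 1 of 2 neighbours ≥ 1, starts repeating the rumor.
Round 3 — no new spreads; cascade stops.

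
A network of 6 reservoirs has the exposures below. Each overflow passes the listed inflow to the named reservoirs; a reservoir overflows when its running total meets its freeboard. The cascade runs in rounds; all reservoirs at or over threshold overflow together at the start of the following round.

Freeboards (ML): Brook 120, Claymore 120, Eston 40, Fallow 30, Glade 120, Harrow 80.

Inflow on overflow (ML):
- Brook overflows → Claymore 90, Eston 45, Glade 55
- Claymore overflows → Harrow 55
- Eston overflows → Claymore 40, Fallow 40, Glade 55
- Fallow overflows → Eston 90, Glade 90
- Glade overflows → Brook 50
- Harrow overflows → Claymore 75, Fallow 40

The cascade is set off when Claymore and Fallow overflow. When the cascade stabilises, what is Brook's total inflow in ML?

50

Round 1 — Claymore, Fallow overflow (initial).
  Eston: +90 → 90 ≥ 40
  Glade: +90 → 90 < 120
  Harrow: +55 → 55 < 80
Round 2 — Eston overflows.
  Glade: +55 → 145 ≥ 120
Round 3 — Glade overflows.
  Brook: +50 → 50 < 120
No further overflows.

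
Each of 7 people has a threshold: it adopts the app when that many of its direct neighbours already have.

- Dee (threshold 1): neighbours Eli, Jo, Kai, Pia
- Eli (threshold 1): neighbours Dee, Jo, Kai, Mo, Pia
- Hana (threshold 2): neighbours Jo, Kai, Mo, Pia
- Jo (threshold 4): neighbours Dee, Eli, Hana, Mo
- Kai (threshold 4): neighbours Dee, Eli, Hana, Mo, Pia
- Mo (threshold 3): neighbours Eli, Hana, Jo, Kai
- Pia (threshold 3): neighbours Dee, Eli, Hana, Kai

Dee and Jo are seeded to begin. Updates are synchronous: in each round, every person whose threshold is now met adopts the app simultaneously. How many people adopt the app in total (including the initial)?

Round 1 — Dee, Jo adopt the app (initial).
Round 2 — checking thresholds:
  Eli: 2 of 5 neighbours ≥ 1, adopts the app.
  Hana: 1 of 4 neighbours < 2, below threshold.
  Kai: 1 of 5 neighbours < 4, below threshold.
  Mo: 1 of 4 neighbours < 3, below threshold.
  Pia: 1 of 4 neighbours < 3, below threshold.
Round 3 — no new adoptions; cascade stops.

3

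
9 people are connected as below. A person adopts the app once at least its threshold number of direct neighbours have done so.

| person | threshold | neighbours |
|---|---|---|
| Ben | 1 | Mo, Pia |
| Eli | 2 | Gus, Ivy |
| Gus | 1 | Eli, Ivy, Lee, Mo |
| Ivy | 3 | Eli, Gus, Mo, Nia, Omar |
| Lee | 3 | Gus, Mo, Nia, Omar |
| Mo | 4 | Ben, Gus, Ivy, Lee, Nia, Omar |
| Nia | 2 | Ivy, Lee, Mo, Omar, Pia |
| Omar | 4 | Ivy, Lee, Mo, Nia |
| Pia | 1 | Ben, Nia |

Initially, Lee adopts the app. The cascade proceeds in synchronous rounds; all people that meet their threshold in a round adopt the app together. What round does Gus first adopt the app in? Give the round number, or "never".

Round 1 — Lee adopts the app (initial).
Round 2 — checking thresholds:
  Gus: 1 of 4 neighbours ≥ 1, adopts the app.
  Mo: 1 of 6 neighbours < 4, below threshold.
  Nia: 1 of 5 neighbours < 2, below threshold.
  Omar: 1 of 4 neighbours < 4, below threshold.
Round 3 — no new adoptions; cascade stops.

2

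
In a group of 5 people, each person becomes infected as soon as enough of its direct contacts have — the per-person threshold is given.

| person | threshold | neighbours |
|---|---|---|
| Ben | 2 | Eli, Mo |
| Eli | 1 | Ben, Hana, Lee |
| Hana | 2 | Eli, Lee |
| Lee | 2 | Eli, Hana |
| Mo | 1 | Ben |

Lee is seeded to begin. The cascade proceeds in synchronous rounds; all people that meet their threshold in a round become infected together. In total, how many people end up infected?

3

Round 1 — Lee becomes infected (initial).
Round 2 — checking thresholds:
  Eli: 1 of 3 neighbours ≥ 1, becomes infected.
  Hana: 1 of 2 neighbours < 2, holds.
Round 3 — checking thresholds:
  Ben: 1 of 2 neighbours < 2, holds.
  Hana: 2 of 2 neighbours ≥ 2, becomes infected.
Round 4 — no new infections; cascade stops.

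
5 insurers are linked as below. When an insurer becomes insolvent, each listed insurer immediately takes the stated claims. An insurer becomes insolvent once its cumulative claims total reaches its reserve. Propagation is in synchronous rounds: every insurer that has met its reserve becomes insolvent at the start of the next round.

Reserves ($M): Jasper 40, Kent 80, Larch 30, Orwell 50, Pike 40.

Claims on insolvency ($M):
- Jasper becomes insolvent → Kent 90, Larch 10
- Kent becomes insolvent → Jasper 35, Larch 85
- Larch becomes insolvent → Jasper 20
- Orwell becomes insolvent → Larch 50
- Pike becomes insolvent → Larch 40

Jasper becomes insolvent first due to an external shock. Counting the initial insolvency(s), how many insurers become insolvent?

Round 1 — Jasper becomes insolvent (initial).
  Kent: +90 → 90 ≥ 80
  Larch: +10 → 10 < 30
Round 2 — Kent becomes insolvent.
  Larch: +85 → 95 ≥ 30
Round 3 — Larch becomes insolvent.
No further insolvencies.

3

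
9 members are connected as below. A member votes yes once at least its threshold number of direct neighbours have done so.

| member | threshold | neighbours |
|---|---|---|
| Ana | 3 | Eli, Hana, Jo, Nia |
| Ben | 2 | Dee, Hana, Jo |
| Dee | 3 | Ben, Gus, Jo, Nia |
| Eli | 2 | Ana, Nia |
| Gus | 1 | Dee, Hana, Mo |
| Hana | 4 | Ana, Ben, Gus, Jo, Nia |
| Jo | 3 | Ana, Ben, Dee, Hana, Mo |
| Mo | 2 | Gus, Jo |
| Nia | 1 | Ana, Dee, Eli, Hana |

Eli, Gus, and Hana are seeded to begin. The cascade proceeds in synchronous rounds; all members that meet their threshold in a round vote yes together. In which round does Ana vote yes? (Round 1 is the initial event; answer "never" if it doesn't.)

Round 1 — Eli, Gus, Hana vote yes (initial).
Round 2 — checking thresholds:
  Ana: 2 of 4 neighbours < 3, below threshold.
  Ben: 1 of 3 neighbours < 2, below threshold.
  Dee: 1 of 4 neighbours < 3, below threshold.
  Jo: 1 of 5 neighbours < 3, below threshold.
  Mo: 1 of 2 neighbours < 2, below threshold.
  Nia: 2 of 4 neighbours ≥ 1, votes yes.
Round 3 — checking thresholds:
  Ana: 3 of 4 neighbours ≥ 3, votes yes.
  Ben: 1 of 3 neighbours < 2, below threshold.
  Dee: 2 of 4 neighbours < 3, below threshold.
  Jo: 1 of 5 neighbours < 3, below threshold.
  Mo: 1 of 2 neighbours < 2, below threshold.
Round 4 — no new yes votes; cascade stops.

3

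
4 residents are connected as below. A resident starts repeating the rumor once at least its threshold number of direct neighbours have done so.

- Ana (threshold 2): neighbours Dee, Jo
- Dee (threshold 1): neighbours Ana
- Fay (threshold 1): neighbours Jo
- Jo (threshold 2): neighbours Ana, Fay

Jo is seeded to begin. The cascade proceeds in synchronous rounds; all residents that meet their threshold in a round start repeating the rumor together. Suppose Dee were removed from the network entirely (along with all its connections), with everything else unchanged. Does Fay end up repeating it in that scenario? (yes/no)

yes

With Dee removed:
Round 1 — Jo starts repeating the rumor (initial).
Round 2 — checking thresholds:
  Ana: 1 of 1 neighbours < 2, below threshold.
  Fay: 1 of 1 neighbours ≥ 1, starts repeating the rumor.
Round 3 — no new spreads; cascade stops.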